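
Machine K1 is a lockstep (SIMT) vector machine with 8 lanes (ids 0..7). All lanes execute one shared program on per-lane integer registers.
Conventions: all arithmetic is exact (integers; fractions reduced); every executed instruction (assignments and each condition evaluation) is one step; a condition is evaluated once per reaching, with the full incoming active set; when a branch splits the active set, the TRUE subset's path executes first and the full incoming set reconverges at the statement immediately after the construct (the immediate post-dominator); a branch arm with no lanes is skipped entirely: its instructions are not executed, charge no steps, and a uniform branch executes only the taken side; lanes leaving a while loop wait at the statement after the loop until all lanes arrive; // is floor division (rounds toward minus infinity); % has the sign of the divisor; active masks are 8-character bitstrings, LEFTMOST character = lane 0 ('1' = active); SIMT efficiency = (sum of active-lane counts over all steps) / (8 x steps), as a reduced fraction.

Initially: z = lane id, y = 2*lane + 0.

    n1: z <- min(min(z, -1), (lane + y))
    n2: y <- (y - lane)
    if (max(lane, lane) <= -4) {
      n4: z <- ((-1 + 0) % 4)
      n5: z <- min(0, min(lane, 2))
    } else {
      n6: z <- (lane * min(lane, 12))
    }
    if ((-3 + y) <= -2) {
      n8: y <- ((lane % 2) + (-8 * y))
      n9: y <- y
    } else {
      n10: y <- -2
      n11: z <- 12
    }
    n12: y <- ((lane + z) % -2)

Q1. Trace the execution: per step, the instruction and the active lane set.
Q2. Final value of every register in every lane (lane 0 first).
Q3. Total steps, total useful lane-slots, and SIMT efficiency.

step 0: z <- min(min(z, -1), (lane + y)) 11111111
step 1: y <- (y - lane)              11111111
step 2: eval (max(lane, lane) <= -4) 11111111
step 3: z <- (lane * min(lane, 12))  11111111
step 4: eval ((-3 + y) <= -2)        11111111
step 5: y <- ((lane % 2) + (-8 * y)) 11000000
step 6: y <- y                       11000000
step 7: y <- -2                      00111111
step 8: z <- 12                      00111111
step 9: y <- ((lane + z) % -2)       11111111

Answer: 10 steps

z: 0,1,12,12,12,12,12,12
y: 0,0,0,-1,0,-1,0,-1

steps = 10; useful = 64; efficiency = 64/80 = 4/5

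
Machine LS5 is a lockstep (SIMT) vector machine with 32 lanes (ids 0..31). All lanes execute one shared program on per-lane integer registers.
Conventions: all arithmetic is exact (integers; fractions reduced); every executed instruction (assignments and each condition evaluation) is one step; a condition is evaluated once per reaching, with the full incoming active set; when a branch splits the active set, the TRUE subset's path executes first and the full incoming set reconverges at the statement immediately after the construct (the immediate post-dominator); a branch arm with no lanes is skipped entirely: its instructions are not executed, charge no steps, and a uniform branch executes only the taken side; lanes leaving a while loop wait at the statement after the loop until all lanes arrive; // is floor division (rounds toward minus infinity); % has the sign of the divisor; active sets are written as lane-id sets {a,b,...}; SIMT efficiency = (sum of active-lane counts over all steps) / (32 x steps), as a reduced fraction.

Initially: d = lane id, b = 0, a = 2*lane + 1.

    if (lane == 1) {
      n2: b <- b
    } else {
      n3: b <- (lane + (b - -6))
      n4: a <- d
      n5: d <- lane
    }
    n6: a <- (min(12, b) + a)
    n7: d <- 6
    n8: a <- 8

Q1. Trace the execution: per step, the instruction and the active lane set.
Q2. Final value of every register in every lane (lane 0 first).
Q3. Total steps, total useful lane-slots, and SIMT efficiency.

step 0: eval (lane == 1)             {0,1,2,3,4,5,6,7,8,9,10,11,12,13,14,15,16,17,18,19,20,21,22,23,24,25,26,27,28,29,30,31}
step 1: b <- b                       {1}
step 2: b <- (lane + (b - -6))       {0,2,3,4,5,6,7,8,9,10,11,12,13,14,15,16,17,18,19,20,21,22,23,24,25,26,27,28,29,30,31}
step 3: a <- d                       {0,2,3,4,5,6,7,8,9,10,11,12,13,14,15,16,17,18,19,20,21,22,23,24,25,26,27,28,29,30,31}
step 4: d <- lane                    {0,2,3,4,5,6,7,8,9,10,11,12,13,14,15,16,17,18,19,20,21,22,23,24,25,26,27,28,29,30,31}
step 5: a <- (min(12, b) + a)        {0,1,2,3,4,5,6,7,8,9,10,11,12,13,14,15,16,17,18,19,20,21,22,23,24,25,26,27,28,29,30,31}
step 6: d <- 6                       {0,1,2,3,4,5,6,7,8,9,10,11,12,13,14,15,16,17,18,19,20,21,22,23,24,25,26,27,28,29,30,31}
step 7: a <- 8                       {0,1,2,3,4,5,6,7,8,9,10,11,12,13,14,15,16,17,18,19,20,21,22,23,24,25,26,27,28,29,30,31}

Answer: 8 steps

d: 6,6,6,6,6,6,6,6,6,6,6,6,6,6,6,6,6,6,6,6,6,6,6,6,6,6,6,6,6,6,6,6
b: 6,0,8,9,10,11,12,13,14,15,16,17,18,19,20,21,22,23,24,25,26,27,28,29,30,31,32,33,34,35,36,37
a: 8,8,8,8,8,8,8,8,8,8,8,8,8,8,8,8,8,8,8,8,8,8,8,8,8,8,8,8,8,8,8,8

steps = 8; useful = 222; efficiency = 222/256 = 111/128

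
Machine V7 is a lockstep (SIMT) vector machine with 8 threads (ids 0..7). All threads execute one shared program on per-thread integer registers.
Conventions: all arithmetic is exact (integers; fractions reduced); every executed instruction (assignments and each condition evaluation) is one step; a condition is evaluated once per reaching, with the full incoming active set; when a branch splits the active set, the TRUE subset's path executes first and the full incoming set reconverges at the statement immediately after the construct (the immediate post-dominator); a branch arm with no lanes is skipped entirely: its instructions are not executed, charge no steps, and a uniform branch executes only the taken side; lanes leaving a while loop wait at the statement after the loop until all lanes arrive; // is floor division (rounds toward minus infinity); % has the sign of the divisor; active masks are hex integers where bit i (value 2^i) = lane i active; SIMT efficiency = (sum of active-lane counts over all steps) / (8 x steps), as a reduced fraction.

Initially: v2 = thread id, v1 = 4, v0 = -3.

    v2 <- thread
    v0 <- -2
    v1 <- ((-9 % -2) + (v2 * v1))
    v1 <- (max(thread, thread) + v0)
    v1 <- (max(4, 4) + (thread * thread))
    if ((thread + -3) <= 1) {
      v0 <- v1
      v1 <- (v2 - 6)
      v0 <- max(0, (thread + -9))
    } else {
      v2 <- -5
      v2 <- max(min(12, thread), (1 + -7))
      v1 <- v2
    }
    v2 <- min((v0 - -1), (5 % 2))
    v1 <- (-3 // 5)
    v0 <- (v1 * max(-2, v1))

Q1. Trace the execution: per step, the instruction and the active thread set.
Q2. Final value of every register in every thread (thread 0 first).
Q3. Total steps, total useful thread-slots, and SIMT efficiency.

step 0: v2 <- thread                 0xff
step 1: v0 <- -2                     0xff
step 2: v1 <- ((-9 % -2) + (v2 * v1)) 0xff
step 3: v1 <- (max(thread, thread) + v0) 0xff
step 4: v1 <- (max(4, 4) + (thread * thread)) 0xff
step 5: eval ((thread + -3) <= 1)    0xff
step 6: v0 <- v1                     0x1f
step 7: v1 <- (v2 - 6)               0x1f
step 8: v0 <- max(0, (thread + -9))  0x1f
step 9: v2 <- -5                     0xe0
step 10: v2 <- max(min(12, thread), (1 + -7)) 0xe0
step 11: v1 <- v2                     0xe0
step 12: v2 <- min((v0 - -1), (5 % 2)) 0xff
step 13: v1 <- (-3 // 5)              0xff
step 14: v0 <- (v1 * max(-2, v1))     0xff

Answer: 15 steps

v2: 1,1,1,1,1,-1,-1,-1
v1: -1,-1,-1,-1,-1,-1,-1,-1
v0: 1,1,1,1,1,1,1,1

steps = 15; useful = 96; efficiency = 96/120 = 4/5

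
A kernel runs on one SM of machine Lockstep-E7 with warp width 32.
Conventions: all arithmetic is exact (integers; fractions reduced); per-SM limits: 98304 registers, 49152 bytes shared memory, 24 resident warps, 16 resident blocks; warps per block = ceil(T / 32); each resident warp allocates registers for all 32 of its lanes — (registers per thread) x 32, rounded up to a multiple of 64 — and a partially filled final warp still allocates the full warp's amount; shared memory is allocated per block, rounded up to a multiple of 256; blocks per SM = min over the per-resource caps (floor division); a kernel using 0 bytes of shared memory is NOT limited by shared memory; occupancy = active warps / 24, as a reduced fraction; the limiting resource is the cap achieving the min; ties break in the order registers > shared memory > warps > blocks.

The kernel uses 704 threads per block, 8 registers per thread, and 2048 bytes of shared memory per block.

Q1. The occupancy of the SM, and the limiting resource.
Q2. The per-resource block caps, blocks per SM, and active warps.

Answer: occupancy 11/12, limited by warps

registers: 17 blocks
shared memory: 24 blocks
warps: 1 block
blocks: 16 blocks

Answer: 1 block, 22 active warps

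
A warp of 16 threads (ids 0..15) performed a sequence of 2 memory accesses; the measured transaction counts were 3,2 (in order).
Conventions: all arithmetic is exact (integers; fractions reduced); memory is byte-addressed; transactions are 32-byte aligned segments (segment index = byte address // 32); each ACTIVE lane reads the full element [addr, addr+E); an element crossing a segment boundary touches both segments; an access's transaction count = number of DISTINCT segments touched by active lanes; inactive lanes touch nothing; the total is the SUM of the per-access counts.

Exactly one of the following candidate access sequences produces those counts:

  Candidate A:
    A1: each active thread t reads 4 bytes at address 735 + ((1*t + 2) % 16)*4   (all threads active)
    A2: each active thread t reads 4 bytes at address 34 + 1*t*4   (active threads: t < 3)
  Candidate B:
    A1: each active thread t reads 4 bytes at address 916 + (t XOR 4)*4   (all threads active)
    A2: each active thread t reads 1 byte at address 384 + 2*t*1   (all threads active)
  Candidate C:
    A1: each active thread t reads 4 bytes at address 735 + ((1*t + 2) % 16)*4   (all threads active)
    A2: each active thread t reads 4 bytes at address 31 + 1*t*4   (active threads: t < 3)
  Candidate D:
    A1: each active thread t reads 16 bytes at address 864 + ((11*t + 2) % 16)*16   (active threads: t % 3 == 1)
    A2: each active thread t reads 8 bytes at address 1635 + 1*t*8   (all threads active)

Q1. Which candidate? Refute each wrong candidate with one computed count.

A: A2 gives 1 transaction, not 2
B: A2 gives 1 transaction, not 2
D: A2 gives 5 transactions, not 2
C: all counts match (3,2)

Answer: C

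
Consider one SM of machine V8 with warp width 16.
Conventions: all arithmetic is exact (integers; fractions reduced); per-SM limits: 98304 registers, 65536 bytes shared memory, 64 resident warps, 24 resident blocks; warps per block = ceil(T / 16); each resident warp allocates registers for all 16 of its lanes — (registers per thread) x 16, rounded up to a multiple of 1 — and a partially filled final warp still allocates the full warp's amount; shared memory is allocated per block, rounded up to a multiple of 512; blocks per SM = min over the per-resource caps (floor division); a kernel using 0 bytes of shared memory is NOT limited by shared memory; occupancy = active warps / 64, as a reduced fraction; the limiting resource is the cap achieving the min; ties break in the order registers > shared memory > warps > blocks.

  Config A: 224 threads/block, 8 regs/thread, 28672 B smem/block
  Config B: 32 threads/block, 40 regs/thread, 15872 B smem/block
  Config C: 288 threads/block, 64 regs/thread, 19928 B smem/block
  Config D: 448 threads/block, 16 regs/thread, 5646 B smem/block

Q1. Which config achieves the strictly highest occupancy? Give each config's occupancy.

occupancies: A 7/16, B 1/8, C 27/32, D 7/8

Answer: D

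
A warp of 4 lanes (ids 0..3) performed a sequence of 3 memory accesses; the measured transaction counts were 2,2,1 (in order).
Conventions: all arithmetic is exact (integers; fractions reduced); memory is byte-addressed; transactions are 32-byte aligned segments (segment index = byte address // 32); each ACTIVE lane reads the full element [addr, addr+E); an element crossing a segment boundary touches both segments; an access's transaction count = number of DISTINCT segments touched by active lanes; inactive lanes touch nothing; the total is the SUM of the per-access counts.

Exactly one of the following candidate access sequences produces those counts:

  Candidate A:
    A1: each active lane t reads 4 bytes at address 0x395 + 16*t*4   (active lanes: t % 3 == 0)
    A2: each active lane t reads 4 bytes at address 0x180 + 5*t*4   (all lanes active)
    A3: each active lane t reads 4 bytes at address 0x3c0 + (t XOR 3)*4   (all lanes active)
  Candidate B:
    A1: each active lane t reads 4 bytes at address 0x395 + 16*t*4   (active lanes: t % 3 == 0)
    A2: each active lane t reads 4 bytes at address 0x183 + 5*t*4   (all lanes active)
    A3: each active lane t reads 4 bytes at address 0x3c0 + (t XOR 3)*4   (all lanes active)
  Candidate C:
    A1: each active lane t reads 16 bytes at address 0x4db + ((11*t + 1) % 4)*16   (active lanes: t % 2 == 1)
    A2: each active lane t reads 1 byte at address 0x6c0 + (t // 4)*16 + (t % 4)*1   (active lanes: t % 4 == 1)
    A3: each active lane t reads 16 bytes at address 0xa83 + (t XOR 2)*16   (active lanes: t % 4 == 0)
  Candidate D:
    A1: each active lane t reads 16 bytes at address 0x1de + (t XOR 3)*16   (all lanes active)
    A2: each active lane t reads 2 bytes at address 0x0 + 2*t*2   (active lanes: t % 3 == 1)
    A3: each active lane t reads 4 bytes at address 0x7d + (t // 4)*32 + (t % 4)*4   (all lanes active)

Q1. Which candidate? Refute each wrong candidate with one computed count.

B: A2 gives 3 transactions, not 2
C: A1 gives 3 transactions, not 2
D: A1 gives 3 transactions, not 2
A: all counts match (2,2,1)

Answer: A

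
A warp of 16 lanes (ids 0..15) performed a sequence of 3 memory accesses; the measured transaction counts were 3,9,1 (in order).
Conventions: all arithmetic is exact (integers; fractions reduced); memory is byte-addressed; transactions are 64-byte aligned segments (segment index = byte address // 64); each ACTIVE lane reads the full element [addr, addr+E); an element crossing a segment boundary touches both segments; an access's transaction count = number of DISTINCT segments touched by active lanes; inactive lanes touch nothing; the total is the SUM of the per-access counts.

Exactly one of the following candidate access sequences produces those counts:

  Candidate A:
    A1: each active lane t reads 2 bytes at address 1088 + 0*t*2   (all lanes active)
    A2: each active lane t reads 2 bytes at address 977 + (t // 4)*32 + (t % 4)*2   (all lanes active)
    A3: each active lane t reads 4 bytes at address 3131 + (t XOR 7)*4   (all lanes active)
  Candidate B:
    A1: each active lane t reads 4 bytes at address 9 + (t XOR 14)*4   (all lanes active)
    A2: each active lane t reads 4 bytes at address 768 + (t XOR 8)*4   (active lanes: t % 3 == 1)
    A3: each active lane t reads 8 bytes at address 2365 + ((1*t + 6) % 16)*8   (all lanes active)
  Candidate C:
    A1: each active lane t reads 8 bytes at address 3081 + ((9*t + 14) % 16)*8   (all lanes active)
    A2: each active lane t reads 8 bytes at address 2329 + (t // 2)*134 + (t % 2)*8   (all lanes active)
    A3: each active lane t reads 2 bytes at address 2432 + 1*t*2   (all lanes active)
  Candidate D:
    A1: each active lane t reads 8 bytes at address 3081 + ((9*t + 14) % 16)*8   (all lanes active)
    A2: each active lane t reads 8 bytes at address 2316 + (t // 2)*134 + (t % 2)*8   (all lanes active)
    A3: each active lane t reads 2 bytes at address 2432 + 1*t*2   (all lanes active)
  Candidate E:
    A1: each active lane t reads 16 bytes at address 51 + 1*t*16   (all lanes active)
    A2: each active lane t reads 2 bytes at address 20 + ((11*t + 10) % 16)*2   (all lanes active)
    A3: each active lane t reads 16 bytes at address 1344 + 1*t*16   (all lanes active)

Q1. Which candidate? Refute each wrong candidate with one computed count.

A: A1 gives 1 transaction, not 3
B: A1 gives 2 transactions, not 3
C: A2 gives 11 transactions, not 9
E: A1 gives 5 transactions, not 3
D: all counts match (3,9,1)

Answer: D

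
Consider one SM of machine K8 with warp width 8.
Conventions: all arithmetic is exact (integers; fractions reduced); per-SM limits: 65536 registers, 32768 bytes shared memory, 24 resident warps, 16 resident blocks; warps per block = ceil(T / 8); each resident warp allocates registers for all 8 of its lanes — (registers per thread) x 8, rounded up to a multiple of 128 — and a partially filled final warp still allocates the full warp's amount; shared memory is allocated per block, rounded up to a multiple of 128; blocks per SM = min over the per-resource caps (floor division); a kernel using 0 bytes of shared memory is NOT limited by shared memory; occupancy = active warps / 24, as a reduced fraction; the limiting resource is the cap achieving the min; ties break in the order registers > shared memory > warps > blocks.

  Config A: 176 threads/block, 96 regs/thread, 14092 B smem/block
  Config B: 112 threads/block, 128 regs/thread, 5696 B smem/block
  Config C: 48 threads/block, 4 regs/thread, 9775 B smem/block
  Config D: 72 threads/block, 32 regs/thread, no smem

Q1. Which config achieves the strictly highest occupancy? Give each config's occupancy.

occupancies: A 11/12, B 7/12, C 3/4, D 3/4

Answer: A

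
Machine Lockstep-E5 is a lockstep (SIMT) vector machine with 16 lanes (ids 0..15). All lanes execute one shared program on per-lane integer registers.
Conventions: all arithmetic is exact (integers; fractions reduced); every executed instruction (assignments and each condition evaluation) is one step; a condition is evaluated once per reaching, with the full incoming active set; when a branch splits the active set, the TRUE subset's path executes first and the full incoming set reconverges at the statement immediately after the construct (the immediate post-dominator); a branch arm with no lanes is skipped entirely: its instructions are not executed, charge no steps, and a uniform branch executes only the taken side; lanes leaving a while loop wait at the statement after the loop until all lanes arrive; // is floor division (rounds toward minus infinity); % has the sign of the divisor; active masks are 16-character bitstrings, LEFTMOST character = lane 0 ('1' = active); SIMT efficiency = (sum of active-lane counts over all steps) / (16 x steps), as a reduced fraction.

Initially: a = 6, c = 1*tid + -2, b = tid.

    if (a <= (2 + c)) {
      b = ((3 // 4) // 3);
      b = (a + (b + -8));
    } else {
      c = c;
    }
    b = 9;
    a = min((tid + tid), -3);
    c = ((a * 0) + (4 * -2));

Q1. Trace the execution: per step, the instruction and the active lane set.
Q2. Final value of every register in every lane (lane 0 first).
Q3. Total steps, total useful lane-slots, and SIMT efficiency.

step 0: eval (a <= (2 + c))          1111111111111111
step 1: b <- ((3 // 4) // 3)         0000001111111111
step 2: b <- (a + (b + -8))          0000001111111111
step 3: c <- c                       1111110000000000
step 4: b <- 9                       1111111111111111
step 5: a <- min((tid + tid), -3)    1111111111111111
step 6: c <- ((a * 0) + (4 * -2))    1111111111111111

Answer: 7 steps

a: -3,-3,-3,-3,-3,-3,-3,-3,-3,-3,-3,-3,-3,-3,-3,-3
c: -8,-8,-8,-8,-8,-8,-8,-8,-8,-8,-8,-8,-8,-8,-8,-8
b: 9,9,9,9,9,9,9,9,9,9,9,9,9,9,9,9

steps = 7; useful = 90; efficiency = 90/112 = 45/56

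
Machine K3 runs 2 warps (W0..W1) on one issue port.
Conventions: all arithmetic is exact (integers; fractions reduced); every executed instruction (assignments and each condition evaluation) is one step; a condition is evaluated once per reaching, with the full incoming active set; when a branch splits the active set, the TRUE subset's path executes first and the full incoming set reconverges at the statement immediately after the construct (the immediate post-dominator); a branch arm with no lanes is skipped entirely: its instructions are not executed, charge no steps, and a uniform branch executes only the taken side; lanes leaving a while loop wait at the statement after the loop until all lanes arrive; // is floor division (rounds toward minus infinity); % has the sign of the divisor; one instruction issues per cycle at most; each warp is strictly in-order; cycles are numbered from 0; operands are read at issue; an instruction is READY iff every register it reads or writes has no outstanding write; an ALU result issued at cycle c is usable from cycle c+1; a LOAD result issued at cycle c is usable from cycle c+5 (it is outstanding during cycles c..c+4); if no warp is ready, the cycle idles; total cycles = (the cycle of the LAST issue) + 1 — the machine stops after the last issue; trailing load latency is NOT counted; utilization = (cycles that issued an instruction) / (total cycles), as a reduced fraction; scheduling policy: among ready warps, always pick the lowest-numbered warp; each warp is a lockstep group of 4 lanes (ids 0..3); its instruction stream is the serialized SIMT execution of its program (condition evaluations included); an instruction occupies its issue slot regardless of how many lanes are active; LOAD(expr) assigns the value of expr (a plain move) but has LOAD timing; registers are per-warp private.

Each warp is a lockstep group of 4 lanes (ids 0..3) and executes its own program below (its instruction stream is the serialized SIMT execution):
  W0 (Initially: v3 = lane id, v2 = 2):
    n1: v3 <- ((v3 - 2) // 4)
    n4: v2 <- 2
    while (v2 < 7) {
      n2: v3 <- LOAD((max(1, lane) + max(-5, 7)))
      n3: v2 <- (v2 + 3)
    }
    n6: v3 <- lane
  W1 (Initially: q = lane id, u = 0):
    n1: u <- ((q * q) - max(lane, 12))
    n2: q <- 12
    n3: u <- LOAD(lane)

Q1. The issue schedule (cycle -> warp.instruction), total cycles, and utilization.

cycle 0: W0.I0
cycle 1: W0.I1
cycle 2: W0.I2
cycle 3: W0.I3
cycle 4: W0.I4
cycle 5: W0.I5
cycle 6: W1.I0
cycle 7: W1.I1
cycle 8: W0.I6
cycle 9: W0.I7
cycle 10: W0.I8
cycle 11: W1.I2
cycle 12: idle
cycle 13: W0.I9

Answer: 14 cycles, utilization 13/14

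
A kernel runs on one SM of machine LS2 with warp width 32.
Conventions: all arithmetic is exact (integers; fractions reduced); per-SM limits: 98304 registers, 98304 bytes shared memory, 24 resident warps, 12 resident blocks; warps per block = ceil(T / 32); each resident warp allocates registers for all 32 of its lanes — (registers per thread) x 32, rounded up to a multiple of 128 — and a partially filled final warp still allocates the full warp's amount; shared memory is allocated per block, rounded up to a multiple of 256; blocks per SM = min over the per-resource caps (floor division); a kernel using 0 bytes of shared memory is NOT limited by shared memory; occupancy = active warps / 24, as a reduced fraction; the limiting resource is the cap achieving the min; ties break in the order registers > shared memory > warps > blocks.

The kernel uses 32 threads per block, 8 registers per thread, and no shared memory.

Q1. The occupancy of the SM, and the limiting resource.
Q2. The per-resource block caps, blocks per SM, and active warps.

Answer: occupancy 1/2, limited by blocks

registers: 384 blocks
shared memory: no limit (kernel uses none)
warps: 24 blocks
blocks: 12 blocks

Answer: 12 blocks, 12 active warps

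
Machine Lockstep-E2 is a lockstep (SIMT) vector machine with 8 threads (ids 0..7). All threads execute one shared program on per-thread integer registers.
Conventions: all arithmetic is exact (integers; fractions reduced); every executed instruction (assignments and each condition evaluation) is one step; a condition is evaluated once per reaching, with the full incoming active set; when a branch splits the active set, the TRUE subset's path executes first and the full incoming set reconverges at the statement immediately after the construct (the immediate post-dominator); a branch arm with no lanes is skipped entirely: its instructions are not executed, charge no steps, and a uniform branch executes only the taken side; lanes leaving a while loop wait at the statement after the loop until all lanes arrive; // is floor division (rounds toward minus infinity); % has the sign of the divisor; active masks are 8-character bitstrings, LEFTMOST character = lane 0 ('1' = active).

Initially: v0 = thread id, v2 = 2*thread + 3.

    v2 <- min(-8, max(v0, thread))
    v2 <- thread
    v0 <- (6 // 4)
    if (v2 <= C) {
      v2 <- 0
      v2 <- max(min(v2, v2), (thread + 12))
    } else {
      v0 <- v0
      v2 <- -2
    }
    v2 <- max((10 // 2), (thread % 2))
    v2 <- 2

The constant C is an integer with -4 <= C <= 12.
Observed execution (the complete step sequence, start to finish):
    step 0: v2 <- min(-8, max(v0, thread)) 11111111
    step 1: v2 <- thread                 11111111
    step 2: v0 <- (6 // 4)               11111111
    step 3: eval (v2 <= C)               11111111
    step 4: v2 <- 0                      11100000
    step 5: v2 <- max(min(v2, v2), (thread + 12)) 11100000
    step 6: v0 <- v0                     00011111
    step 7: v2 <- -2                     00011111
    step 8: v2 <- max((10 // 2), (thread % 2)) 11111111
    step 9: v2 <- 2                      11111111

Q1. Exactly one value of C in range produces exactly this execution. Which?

Answer: C = 2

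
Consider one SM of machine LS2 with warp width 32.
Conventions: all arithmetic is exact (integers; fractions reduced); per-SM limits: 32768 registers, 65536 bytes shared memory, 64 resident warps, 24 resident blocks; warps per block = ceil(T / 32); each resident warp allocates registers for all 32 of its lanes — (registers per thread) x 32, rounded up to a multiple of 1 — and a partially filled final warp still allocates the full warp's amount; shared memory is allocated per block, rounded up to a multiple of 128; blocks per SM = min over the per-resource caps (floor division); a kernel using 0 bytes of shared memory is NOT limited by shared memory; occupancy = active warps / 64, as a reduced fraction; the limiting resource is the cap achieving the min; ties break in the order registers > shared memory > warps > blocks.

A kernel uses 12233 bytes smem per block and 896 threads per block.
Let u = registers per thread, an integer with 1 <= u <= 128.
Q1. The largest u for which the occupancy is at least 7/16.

Answer: u = 36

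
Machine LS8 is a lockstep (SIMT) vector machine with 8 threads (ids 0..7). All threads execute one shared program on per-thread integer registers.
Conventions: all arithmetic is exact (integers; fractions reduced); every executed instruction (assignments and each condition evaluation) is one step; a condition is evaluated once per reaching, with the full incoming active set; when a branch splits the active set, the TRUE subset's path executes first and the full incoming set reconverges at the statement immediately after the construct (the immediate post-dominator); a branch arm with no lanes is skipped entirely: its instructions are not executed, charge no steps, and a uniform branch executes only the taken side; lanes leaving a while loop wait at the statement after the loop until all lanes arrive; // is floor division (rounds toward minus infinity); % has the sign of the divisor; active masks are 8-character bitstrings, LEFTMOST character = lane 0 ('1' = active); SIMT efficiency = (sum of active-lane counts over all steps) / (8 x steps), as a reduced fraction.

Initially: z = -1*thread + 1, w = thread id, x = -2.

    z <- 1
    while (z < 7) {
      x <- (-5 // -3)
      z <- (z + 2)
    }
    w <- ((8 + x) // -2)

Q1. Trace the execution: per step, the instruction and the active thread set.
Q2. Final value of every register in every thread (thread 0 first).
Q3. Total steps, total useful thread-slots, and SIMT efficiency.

step 0: z <- 1                       11111111
step 1: eval (z < 7)                 11111111
step 2: x <- (-5 // -3)              11111111
step 3: z <- (z + 2)                 11111111
step 4: eval (z < 7)                 11111111
step 5: x <- (-5 // -3)              11111111
step 6: z <- (z + 2)                 11111111
step 7: eval (z < 7)                 11111111
step 8: x <- (-5 // -3)              11111111
step 9: z <- (z + 2)                 11111111
step 10: eval (z < 7)                 11111111
step 11: w <- ((8 + x) // -2)         11111111

Answer: 12 steps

z: 7,7,7,7,7,7,7,7
w: -5,-5,-5,-5,-5,-5,-5,-5
x: 1,1,1,1,1,1,1,1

steps = 12; useful = 96; efficiency = 96/96 = 1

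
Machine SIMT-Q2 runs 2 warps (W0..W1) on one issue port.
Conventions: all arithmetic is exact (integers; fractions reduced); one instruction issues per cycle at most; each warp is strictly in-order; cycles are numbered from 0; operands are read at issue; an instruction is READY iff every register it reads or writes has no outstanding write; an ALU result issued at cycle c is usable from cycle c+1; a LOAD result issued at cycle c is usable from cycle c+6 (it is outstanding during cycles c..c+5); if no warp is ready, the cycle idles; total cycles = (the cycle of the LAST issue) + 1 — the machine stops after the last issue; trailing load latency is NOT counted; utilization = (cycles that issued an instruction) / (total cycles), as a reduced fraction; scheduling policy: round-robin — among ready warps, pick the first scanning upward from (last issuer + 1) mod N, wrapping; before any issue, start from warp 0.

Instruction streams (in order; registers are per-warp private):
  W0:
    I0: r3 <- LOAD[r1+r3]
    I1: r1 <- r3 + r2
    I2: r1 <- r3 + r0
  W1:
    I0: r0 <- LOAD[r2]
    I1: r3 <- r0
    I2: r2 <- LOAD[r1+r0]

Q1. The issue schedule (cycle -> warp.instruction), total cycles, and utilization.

cycle 0: W0.I0
cycle 1: W1.I0
cycle 2: idle
cycle 3: idle
cycle 4: idle
cycle 5: idle
cycle 6: W0.I1
cycle 7: W1.I1
cycle 8: W0.I2
cycle 9: W1.I2

Answer: 10 cycles, utilization 3/5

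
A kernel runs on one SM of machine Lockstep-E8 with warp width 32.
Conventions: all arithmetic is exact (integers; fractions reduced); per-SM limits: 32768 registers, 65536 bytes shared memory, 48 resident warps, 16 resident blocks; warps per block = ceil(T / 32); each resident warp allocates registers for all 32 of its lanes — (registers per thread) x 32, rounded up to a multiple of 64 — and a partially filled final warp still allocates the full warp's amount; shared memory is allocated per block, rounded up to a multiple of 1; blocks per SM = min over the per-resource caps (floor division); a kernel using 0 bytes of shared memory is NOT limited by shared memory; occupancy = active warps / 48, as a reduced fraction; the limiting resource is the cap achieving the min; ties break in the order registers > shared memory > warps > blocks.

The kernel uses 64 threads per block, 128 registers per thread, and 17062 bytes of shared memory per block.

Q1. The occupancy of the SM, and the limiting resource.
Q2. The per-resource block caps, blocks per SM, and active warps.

Answer: occupancy 1/8, limited by shared memory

registers: 4 blocks
shared memory: 3 blocks
warps: 24 blocks
blocks: 16 blocks

Answer: 3 blocks, 6 active warps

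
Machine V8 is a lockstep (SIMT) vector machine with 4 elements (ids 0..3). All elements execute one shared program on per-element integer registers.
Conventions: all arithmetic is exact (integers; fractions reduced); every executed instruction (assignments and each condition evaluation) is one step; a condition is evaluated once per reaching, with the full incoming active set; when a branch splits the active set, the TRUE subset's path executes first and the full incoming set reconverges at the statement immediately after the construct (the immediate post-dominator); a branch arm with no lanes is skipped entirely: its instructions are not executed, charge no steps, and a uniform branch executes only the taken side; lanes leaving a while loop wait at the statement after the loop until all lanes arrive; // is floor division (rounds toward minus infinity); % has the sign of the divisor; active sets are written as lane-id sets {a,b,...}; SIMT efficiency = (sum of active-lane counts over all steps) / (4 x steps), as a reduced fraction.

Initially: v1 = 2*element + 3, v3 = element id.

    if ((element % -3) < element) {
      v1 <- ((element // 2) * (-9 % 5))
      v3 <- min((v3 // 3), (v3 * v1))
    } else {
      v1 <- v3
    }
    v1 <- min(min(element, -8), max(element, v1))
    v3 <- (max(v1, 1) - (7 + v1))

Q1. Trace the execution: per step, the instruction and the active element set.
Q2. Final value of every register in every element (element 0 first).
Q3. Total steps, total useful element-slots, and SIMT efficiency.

step 0: eval ((element % -3) < element) {0,1,2,3}
step 1: v1 <- ((element // 2) * (-9 % 5)) {1,2,3}
step 2: v3 <- min((v3 // 3), (v3 * v1)) {1,2,3}
step 3: v1 <- v3                     {0}
step 4: v1 <- min(min(element, -8), max(element, v1)) {0,1,2,3}
step 5: v3 <- (max(v1, 1) - (7 + v1)) {0,1,2,3}

Answer: 6 steps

v1: -8,-8,-8,-8
v3: 2,2,2,2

steps = 6; useful = 19; efficiency = 19/24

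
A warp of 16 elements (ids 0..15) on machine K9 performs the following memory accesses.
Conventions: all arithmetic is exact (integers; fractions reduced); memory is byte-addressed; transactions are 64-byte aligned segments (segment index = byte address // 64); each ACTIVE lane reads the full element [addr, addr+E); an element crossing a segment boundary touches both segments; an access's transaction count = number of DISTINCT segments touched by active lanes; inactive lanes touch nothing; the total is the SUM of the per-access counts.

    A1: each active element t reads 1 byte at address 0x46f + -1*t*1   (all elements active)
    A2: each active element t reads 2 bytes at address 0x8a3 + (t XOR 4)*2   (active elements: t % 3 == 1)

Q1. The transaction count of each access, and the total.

A1: 1 transaction
A2: 2 transactions

Answer: 1,2; total 3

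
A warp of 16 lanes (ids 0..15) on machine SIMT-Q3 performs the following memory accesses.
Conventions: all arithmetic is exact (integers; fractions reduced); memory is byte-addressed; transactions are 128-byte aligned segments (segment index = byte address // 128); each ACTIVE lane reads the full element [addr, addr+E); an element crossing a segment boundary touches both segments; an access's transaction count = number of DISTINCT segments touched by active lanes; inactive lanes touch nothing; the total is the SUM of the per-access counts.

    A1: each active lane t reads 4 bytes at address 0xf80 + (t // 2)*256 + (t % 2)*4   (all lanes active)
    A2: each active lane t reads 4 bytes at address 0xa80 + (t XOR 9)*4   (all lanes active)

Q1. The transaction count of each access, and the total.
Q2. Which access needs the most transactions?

A1: 8 transactions
A2: 1 transaction

Answer: 8,1; total 9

Answer: A1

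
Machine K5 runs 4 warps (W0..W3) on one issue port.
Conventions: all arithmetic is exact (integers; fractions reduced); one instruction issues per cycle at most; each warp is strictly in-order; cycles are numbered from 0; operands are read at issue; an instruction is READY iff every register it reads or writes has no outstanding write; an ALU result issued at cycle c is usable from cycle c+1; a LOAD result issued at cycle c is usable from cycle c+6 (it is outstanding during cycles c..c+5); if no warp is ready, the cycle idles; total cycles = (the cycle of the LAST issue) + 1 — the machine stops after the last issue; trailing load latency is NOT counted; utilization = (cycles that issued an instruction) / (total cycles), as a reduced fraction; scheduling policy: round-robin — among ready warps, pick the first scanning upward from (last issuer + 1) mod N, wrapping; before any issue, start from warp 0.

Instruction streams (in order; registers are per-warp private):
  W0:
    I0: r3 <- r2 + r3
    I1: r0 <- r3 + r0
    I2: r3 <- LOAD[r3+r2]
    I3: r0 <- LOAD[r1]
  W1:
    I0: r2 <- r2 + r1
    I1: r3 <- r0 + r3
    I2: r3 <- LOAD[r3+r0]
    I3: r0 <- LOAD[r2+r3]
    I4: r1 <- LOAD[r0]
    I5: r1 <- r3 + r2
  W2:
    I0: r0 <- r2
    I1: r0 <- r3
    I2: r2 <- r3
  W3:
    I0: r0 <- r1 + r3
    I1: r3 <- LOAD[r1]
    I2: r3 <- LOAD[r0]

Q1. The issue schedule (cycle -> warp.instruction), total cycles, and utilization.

cycle 0: W0.I0
cycle 1: W1.I0
cycle 2: W2.I0
cycle 3: W3.I0
cycle 4: W0.I1
cycle 5: W1.I1
cycle 6: W2.I1
cycle 7: W3.I1
cycle 8: W0.I2
cycle 9: W1.I2
cycle 10: W2.I2
cycle 11: W0.I3
cycle 12: idle
cycle 13: W3.I2
cycle 14: idle
cycle 15: W1.I3
cycle 16: idle
cycle 17: idle
cycle 18: idle
cycle 19: idle
cycle 20: idle
cycle 21: W1.I4
cycle 22: idle
cycle 23: idle
cycle 24: idle
cycle 25: idle
cycle 26: idle
cycle 27: W1.I5

Answer: 28 cycles, utilization 4/7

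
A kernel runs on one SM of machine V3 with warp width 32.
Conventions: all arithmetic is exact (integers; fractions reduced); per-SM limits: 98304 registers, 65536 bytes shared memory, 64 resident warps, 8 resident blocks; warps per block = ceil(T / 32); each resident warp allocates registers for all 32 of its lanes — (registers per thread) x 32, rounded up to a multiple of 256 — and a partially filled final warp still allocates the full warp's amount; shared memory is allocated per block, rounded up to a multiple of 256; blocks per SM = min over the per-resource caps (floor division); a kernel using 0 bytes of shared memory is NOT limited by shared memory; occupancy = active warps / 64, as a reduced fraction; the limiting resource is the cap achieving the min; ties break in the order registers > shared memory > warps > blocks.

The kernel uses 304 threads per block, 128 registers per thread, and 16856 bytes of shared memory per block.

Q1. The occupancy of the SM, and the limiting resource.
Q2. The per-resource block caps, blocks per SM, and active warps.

Answer: occupancy 5/16, limited by registers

registers: 2 blocks
shared memory: 3 blocks
warps: 6 blocks
blocks: 8 blocks

Answer: 2 blocks, 20 active warps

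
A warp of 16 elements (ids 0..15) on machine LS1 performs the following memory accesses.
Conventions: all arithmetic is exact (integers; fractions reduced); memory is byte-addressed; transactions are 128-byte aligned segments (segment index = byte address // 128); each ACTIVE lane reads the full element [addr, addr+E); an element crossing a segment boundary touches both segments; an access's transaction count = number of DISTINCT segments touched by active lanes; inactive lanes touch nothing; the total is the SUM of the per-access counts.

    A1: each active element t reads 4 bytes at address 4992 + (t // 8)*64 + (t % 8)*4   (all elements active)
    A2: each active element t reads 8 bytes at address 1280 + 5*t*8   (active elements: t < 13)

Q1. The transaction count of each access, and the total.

A1: 1 transaction
A2: 4 transactions

Answer: 1,4; total 5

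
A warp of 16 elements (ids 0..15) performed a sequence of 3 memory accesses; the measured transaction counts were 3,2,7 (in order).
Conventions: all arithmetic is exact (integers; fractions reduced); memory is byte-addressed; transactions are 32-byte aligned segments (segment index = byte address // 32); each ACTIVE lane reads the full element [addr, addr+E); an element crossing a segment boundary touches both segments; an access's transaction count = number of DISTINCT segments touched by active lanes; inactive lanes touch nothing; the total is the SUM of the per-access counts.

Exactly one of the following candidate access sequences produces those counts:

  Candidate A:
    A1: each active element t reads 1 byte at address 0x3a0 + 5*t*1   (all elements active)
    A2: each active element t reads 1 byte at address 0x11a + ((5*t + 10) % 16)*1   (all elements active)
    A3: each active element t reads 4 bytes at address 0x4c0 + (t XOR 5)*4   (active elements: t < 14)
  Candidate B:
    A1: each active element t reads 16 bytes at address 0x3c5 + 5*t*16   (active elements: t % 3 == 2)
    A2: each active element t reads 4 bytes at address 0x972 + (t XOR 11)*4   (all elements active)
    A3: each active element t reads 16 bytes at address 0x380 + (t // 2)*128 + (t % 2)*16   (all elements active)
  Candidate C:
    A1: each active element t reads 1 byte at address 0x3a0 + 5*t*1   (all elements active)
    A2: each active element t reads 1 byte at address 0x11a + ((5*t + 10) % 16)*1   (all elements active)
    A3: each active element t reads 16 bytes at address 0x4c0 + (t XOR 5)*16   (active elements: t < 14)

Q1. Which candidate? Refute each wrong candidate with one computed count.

A: A3 gives 2 transactions, not 7
B: A1 gives 7 transactions, not 3
C: all counts match (3,2,7)

Answer: C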